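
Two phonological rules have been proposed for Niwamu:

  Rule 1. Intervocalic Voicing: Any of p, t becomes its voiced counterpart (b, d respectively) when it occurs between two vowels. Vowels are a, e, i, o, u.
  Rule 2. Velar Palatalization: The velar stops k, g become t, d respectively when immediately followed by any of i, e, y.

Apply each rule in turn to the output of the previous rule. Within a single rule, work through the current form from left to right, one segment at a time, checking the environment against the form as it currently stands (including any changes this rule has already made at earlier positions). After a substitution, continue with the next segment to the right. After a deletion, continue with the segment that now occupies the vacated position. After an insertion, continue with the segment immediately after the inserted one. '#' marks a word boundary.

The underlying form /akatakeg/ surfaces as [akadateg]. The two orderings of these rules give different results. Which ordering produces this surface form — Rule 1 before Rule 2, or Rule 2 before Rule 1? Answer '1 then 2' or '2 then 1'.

Order 1 then 2:
  1 Intervocalic Voicing: [akatakeg] → [akadakeg]
  2 Velar Palatalization: [akadakeg] → [akadateg]
  result: [akadateg]
Order 2 then 1:
  2 Velar Palatalization: [akatakeg] → [akatateg]
  1 Intervocalic Voicing: [akatateg] → [akadadeg]
  result: [akadadeg]

1 then 2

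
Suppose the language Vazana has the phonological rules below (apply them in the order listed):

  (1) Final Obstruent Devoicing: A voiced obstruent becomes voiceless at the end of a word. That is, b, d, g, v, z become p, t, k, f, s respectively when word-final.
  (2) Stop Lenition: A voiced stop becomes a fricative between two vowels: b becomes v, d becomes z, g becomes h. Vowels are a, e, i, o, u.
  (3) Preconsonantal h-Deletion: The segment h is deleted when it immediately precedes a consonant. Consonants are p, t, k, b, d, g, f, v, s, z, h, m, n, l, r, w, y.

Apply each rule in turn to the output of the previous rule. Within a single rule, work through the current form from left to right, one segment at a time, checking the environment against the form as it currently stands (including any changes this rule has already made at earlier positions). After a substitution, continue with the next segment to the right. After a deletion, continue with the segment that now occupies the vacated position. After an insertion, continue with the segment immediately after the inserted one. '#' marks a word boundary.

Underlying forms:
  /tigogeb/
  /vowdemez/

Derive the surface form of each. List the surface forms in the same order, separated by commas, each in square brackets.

[tihohep], [vowdemes]

/tigogeb/:
  (1) Final Obstruent Devoicing: [tigogeb] → [tigogep]
  (2) Stop Lenition: [tigogep] → [tihohep]
  (3) Preconsonantal h-Deletion: no change — [tihohep]
/vowdemez/:
  (1) Final Obstruent Devoicing: [vowdemez] → [vowdemes]
  (2) Stop Lenition: no change — [vowdemes]
  (3) Preconsonantal h-Deletion: no change — [vowdemes]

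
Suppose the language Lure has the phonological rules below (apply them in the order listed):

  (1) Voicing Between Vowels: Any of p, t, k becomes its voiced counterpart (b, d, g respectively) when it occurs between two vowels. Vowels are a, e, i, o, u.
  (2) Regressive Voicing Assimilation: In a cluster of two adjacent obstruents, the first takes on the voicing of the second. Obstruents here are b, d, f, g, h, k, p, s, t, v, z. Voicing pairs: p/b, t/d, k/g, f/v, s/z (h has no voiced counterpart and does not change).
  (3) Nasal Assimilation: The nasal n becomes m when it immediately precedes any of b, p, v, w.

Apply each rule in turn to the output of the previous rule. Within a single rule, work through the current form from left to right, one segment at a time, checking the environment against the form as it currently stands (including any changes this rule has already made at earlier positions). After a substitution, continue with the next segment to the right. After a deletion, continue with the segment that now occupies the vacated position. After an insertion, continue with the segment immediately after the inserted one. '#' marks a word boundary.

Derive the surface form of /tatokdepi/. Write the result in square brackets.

[tadogdebi]

(1) Voicing Between Vowels: [tatokdepi] → [tadokdebi]
(2) Regressive Voicing Assimilation: [tadokdebi] → [tadogdebi]
(3) Nasal Assimilation: no change — [tadogdebi]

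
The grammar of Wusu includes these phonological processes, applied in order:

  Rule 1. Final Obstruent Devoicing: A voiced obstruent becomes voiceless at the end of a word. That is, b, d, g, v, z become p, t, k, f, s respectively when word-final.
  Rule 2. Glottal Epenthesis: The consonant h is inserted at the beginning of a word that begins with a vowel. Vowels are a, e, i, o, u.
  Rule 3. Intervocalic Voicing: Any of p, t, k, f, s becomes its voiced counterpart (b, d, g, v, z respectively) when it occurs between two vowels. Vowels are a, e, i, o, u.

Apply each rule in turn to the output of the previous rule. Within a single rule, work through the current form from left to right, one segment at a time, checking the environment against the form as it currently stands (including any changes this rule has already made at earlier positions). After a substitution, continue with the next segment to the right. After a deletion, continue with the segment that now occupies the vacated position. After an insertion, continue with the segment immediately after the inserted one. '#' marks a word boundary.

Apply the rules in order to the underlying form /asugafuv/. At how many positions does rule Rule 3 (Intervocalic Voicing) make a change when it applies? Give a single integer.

2

Rule 1 Final Obstruent Devoicing: [asugafuv] → [asugafuf]
Rule 2 Glottal Epenthesis: [asugafuf] → [hasugafuf]
Rule 3 Intervocalic Voicing: [hasugafuf] → [hazugavuf]
Rule Rule 3 changed 2 position(s).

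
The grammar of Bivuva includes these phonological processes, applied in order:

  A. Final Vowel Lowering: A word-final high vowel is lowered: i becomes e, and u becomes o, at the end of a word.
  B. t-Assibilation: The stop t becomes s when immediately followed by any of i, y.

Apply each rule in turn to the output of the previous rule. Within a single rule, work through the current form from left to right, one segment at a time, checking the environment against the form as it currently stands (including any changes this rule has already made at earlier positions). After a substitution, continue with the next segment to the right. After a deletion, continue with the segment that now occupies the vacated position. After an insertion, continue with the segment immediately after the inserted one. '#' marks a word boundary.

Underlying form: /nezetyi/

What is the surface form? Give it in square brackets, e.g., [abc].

[nezesye]

A Final Vowel Lowering: [nezetyi] → [nezetye]
B t-Assibilation: [nezetye] → [nezesye]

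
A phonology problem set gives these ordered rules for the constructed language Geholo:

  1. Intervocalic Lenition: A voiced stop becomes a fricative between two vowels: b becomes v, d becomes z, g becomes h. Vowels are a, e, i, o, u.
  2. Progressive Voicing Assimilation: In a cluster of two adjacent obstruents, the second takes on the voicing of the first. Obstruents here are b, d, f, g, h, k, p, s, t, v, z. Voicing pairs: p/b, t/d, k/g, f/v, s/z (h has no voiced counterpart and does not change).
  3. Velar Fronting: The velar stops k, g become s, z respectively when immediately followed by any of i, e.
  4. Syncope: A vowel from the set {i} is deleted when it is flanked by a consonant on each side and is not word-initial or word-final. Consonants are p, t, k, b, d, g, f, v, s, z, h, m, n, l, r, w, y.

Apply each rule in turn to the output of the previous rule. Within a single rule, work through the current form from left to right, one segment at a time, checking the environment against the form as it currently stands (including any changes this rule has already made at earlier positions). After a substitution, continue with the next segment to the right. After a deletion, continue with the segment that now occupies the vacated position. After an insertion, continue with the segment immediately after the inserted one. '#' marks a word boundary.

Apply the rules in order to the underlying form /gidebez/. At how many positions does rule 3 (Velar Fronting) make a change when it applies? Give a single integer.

1

1 Intervocalic Lenition: [gidebez] → [gizevez]
2 Progressive Voicing Assimilation: no change — [gizevez]
3 Velar Fronting: [gizevez] → [zizevez]
4 Syncope: [zizevez] → [zzevez]
Rule 3 changed 1 position(s).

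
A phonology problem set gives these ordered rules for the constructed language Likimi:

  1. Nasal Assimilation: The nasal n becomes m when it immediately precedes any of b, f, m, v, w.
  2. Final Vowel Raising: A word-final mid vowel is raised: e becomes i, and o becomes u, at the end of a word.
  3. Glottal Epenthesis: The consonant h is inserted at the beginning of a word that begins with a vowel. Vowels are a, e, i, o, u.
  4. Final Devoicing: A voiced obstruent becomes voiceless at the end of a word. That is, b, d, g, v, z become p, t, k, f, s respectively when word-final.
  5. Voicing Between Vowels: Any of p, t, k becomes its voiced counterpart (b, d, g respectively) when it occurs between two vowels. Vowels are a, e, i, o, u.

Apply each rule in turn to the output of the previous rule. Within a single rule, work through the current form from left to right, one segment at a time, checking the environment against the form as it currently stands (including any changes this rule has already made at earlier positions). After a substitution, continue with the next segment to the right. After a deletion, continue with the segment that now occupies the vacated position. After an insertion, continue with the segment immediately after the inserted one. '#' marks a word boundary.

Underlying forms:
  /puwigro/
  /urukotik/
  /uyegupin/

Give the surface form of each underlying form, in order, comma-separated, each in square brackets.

[puwigru], [hurugodik], [huyegubin]

/puwigro/:
  1 Nasal Assimilation: no change — [puwigro]
  2 Final Vowel Raising: [puwigro] → [puwigru]
  3 Glottal Epenthesis: no change — [puwigru]
  4 Final Devoicing: no change — [puwigru]
  5 Voicing Between Vowels: no change — [puwigru]
/urukotik/:
  1 Nasal Assimilation: no change — [urukotik]
  2 Final Vowel Raising: no change — [urukotik]
  3 Glottal Epenthesis: [urukotik] → [hurukotik]
  4 Final Devoicing: no change — [hurukotik]
  5 Voicing Between Vowels: [hurukotik] → [hurugodik]
/uyegupin/:
  1 Nasal Assimilation: no change — [uyegupin]
  2 Final Vowel Raising: no change — [uyegupin]
  3 Glottal Epenthesis: [uyegupin] → [huyegupin]
  4 Final Devoicing: no change — [huyegupin]
  5 Voicing Between Vowels: [huyegupin] → [huyegubin]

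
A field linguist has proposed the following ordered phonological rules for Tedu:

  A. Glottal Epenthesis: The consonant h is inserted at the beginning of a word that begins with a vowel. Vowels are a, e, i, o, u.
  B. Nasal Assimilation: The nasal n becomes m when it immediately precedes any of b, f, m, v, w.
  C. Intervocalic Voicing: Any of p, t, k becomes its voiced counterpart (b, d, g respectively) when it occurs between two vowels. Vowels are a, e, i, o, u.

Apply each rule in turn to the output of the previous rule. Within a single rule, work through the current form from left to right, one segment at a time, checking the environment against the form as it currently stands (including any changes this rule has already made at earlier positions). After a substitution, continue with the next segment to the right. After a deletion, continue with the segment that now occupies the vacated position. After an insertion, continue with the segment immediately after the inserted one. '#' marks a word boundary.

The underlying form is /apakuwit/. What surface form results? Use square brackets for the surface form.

[habaguwit]

A Glottal Epenthesis: [apakuwit] → [hapakuwit]
B Nasal Assimilation: no change — [hapakuwit]
C Intervocalic Voicing: [hapakuwit] → [habaguwit]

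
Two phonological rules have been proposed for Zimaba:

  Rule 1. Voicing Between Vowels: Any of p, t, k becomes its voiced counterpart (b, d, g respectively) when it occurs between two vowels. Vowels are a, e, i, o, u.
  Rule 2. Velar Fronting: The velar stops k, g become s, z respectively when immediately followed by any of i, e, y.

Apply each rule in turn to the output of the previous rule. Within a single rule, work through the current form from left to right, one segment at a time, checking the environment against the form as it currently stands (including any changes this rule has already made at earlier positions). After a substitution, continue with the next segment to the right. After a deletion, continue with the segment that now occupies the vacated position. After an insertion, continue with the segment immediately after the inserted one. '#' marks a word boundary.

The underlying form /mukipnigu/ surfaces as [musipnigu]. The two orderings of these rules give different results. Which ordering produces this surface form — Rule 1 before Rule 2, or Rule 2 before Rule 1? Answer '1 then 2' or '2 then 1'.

Order 1 then 2:
  1 Voicing Between Vowels: [mukipnigu] → [mugipnigu]
  2 Velar Fronting: [mugipnigu] → [muzipnigu]
  result: [muzipnigu]
Order 2 then 1:
  2 Velar Fronting: [mukipnigu] → [musipnigu]
  1 Voicing Between Vowels: no change — [musipnigu]
  result: [musipnigu]

2 then 1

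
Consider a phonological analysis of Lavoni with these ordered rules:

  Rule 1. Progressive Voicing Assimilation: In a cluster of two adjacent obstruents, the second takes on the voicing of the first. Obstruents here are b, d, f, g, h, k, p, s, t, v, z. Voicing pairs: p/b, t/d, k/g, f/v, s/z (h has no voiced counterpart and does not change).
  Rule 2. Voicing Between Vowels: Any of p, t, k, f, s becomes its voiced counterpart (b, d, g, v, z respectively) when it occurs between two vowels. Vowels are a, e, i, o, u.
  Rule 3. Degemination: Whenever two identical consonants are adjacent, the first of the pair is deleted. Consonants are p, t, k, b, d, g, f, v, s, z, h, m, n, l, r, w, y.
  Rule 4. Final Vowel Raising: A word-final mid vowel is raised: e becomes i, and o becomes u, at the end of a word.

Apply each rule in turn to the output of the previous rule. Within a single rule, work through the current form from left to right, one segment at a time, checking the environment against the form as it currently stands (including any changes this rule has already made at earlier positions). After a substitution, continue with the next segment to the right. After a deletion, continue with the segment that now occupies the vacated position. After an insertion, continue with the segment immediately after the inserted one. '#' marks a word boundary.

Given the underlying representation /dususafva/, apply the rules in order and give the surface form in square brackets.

Rule 1 Progressive Voicing Assimilation: [dususafva] → [dususaffa]
Rule 2 Voicing Between Vowels: [dususaffa] → [duzuzaffa]
Rule 3 Degemination: [duzuzaffa] → [duzuzafa]
Rule 4 Final Vowel Raising: no change — [duzuzafa]

[duzuzafa]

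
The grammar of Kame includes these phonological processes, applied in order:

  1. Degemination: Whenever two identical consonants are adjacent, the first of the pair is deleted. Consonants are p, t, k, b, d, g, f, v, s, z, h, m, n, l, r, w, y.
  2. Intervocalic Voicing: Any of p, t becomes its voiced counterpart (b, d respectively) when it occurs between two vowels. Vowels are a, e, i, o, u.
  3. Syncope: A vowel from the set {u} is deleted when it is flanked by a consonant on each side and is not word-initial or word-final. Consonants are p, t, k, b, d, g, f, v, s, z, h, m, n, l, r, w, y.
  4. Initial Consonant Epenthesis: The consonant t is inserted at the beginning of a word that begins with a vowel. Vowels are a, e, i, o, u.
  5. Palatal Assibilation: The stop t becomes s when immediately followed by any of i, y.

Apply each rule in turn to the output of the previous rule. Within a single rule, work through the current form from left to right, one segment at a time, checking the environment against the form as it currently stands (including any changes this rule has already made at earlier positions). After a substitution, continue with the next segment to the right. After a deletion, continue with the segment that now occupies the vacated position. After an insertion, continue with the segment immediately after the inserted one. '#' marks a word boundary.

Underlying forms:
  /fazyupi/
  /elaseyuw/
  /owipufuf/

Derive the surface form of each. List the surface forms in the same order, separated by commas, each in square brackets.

/fazyupi/:
  1 Degemination: no change — [fazyupi]
  2 Intervocalic Voicing: [fazyupi] → [fazyubi]
  3 Syncope: [fazyubi] → [fazybi]
  4 Initial Consonant Epenthesis: no change — [fazybi]
  5 Palatal Assibilation: no change — [fazybi]
/elaseyuw/:
  1 Degemination: no change — [elaseyuw]
  2 Intervocalic Voicing: no change — [elaseyuw]
  3 Syncope: [elaseyuw] → [elaseyw]
  4 Initial Consonant Epenthesis: [elaseyw] → [telaseyw]
  5 Palatal Assibilation: no change — [telaseyw]
/owipufuf/:
  1 Degemination: no change — [owipufuf]
  2 Intervocalic Voicing: [owipufuf] → [owibufuf]
  3 Syncope: [owibufuf] → [owibff]
  4 Initial Consonant Epenthesis: [owibff] → [towibff]
  5 Palatal Assibilation: no change — [towibff]

[fazybi], [telaseyw], [towibff]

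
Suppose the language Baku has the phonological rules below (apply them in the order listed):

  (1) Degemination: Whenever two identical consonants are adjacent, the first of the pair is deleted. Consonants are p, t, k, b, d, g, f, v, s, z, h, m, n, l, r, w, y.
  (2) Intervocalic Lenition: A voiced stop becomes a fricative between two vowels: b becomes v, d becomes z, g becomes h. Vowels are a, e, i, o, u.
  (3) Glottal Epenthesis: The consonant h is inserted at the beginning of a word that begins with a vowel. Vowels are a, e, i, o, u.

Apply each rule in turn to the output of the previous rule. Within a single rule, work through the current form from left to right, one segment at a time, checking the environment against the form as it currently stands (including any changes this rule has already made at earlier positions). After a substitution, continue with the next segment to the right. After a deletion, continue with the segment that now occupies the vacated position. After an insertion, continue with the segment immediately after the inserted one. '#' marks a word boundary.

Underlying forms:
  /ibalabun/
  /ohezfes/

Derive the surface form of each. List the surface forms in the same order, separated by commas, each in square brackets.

[hivalavun], [hohezfes]

/ibalabun/:
  (1) Degemination: no change — [ibalabun]
  (2) Intervocalic Lenition: [ibalabun] → [ivalavun]
  (3) Glottal Epenthesis: [ivalavun] → [hivalavun]
/ohezfes/:
  (1) Degemination: no change — [ohezfes]
  (2) Intervocalic Lenition: no change — [ohezfes]
  (3) Glottal Epenthesis: [ohezfes] → [hohezfes]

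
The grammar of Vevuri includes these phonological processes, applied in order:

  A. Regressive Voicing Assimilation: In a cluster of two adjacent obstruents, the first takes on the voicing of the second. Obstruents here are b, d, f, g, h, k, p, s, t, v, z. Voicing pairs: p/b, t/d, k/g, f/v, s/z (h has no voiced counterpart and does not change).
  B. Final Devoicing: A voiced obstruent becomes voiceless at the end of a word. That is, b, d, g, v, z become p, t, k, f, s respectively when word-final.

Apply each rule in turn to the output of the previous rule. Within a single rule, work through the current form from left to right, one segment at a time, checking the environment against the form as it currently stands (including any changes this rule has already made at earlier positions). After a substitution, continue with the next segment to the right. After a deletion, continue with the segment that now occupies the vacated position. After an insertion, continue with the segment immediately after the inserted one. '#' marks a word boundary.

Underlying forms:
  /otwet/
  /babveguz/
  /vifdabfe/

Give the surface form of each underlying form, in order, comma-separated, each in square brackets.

[otwet], [babvegus], [vivdapfe]

/otwet/:
  A Regressive Voicing Assimilation: no change — [otwet]
  B Final Devoicing: no change — [otwet]
/babveguz/:
  A Regressive Voicing Assimilation: no change — [babveguz]
  B Final Devoicing: [babveguz] → [babvegus]
/vifdabfe/:
  A Regressive Voicing Assimilation: [vifdabfe] → [vivdapfe]
  B Final Devoicing: no change — [vivdapfe]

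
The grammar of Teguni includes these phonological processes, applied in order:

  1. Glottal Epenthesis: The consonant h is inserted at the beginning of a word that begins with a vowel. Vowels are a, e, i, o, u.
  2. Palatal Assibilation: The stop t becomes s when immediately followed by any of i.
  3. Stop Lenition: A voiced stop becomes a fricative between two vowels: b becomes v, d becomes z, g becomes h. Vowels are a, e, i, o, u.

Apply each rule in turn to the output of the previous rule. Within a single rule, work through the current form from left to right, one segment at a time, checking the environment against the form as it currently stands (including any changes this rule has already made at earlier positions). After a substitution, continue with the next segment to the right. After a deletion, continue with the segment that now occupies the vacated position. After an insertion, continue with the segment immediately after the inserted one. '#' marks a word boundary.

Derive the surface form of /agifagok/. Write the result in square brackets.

[hahifahok]

1 Glottal Epenthesis: [agifagok] → [hagifagok]
2 Palatal Assibilation: no change — [hagifagok]
3 Stop Lenition: [hagifagok] → [hahifahok]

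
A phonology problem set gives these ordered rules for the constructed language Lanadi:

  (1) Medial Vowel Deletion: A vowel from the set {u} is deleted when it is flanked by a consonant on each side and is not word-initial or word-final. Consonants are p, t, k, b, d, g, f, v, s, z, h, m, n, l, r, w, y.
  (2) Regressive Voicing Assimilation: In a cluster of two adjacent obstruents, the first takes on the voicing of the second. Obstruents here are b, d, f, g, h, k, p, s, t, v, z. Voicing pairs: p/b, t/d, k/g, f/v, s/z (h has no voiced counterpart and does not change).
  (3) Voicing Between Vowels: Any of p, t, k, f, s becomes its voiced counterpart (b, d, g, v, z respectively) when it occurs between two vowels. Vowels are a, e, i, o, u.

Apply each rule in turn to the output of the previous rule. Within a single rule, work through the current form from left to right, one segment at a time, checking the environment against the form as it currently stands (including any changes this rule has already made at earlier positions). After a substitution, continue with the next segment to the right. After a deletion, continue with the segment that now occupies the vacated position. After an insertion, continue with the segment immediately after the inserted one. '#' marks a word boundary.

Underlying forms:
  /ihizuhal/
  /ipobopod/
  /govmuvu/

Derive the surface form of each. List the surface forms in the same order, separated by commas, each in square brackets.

/ihizuhal/:
  (1) Medial Vowel Deletion: [ihizuhal] → [ihizhal]
  (2) Regressive Voicing Assimilation: [ihizhal] → [ihishal]
  (3) Voicing Between Vowels: no change — [ihishal]
/ipobopod/:
  (1) Medial Vowel Deletion: no change — [ipobopod]
  (2) Regressive Voicing Assimilation: no change — [ipobopod]
  (3) Voicing Between Vowels: [ipobopod] → [ibobobod]
/govmuvu/:
  (1) Medial Vowel Deletion: [govmuvu] → [govmvu]
  (2) Regressive Voicing Assimilation: no change — [govmvu]
  (3) Voicing Between Vowels: no change — [govmvu]

[ihishal], [ibobobod], [govmvu]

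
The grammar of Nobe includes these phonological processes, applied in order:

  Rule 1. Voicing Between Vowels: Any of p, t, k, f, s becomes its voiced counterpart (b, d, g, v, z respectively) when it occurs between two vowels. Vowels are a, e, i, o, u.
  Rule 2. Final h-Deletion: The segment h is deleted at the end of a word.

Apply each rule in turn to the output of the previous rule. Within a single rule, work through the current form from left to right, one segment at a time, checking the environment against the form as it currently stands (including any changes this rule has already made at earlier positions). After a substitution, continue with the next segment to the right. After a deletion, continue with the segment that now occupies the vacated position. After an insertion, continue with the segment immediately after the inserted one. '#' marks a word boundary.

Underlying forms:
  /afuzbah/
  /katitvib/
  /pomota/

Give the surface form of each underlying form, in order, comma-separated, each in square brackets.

/afuzbah/:
  Rule 1 Voicing Between Vowels: [afuzbah] → [avuzbah]
  Rule 2 Final h-Deletion: [avuzbah] → [avuzba]
/katitvib/:
  Rule 1 Voicing Between Vowels: [katitvib] → [kaditvib]
  Rule 2 Final h-Deletion: no change — [kaditvib]
/pomota/:
  Rule 1 Voicing Between Vowels: [pomota] → [pomoda]
  Rule 2 Final h-Deletion: no change — [pomoda]

[avuzba], [kaditvib], [pomoda]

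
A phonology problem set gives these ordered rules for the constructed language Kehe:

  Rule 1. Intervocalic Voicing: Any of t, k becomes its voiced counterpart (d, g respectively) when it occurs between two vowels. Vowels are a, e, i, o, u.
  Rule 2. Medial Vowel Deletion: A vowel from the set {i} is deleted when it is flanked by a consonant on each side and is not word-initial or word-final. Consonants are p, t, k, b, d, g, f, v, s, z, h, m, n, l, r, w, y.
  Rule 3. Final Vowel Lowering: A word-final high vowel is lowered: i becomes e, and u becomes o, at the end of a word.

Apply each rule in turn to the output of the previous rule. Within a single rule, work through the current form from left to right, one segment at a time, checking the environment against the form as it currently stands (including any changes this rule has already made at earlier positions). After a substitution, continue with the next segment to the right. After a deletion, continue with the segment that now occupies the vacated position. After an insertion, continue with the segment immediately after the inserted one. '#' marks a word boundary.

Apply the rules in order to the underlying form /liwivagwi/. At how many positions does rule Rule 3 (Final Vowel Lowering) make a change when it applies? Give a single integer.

Rule 1 Intervocalic Voicing: no change — [liwivagwi]
Rule 2 Medial Vowel Deletion: [liwivagwi] → [lwvagwi]
Rule 3 Final Vowel Lowering: [lwvagwi] → [lwvagwe]
Rule Rule 3 changed 1 position(s).

1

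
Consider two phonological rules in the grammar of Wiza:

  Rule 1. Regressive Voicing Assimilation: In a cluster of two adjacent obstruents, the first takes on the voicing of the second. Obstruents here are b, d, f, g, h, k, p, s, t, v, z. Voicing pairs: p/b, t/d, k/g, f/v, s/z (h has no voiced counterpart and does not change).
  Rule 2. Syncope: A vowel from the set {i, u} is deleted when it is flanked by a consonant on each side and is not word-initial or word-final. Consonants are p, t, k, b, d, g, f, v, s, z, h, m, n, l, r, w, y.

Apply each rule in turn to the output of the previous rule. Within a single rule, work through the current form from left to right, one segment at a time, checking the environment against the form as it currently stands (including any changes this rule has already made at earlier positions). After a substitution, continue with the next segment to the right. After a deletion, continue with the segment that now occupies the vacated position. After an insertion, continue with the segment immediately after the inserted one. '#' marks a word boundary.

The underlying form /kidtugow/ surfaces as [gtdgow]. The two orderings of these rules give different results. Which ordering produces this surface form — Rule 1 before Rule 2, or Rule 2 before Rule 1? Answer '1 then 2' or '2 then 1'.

2 then 1

Order 1 then 2:
  1 Regressive Voicing Assimilation: [kidtugow] → [kittugow]
  2 Syncope: [kittugow] → [kttgow]
  result: [kttgow]
Order 2 then 1:
  2 Syncope: [kidtugow] → [kdtgow]
  1 Regressive Voicing Assimilation: [kdtgow] → [gtdgow]
  result: [gtdgow]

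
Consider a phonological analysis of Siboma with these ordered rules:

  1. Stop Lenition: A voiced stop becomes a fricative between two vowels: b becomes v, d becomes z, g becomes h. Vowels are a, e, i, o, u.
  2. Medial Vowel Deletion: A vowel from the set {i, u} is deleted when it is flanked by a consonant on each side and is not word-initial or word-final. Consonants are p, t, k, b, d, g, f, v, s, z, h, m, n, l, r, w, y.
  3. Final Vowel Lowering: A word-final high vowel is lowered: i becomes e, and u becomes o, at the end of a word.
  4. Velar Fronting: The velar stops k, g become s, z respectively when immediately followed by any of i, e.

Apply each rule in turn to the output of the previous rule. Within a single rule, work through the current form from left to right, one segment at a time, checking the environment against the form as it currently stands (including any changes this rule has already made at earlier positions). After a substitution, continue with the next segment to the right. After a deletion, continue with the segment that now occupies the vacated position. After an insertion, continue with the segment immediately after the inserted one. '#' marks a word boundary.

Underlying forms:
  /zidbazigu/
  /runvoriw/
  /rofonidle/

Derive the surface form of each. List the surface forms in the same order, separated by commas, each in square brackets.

/zidbazigu/:
  1 Stop Lenition: [zidbazigu] → [zidbazihu]
  2 Medial Vowel Deletion: [zidbazihu] → [zdbazhu]
  3 Final Vowel Lowering: [zdbazhu] → [zdbazho]
  4 Velar Fronting: no change — [zdbazho]
/runvoriw/:
  1 Stop Lenition: no change — [runvoriw]
  2 Medial Vowel Deletion: [runvoriw] → [rnvorw]
  3 Final Vowel Lowering: no change — [rnvorw]
  4 Velar Fronting: no change — [rnvorw]
/rofonidle/:
  1 Stop Lenition: no change — [rofonidle]
  2 Medial Vowel Deletion: [rofonidle] → [rofondle]
  3 Final Vowel Lowering: no change — [rofondle]
  4 Velar Fronting: no change — [rofondle]

[zdbazho], [rnvorw], [rofondle]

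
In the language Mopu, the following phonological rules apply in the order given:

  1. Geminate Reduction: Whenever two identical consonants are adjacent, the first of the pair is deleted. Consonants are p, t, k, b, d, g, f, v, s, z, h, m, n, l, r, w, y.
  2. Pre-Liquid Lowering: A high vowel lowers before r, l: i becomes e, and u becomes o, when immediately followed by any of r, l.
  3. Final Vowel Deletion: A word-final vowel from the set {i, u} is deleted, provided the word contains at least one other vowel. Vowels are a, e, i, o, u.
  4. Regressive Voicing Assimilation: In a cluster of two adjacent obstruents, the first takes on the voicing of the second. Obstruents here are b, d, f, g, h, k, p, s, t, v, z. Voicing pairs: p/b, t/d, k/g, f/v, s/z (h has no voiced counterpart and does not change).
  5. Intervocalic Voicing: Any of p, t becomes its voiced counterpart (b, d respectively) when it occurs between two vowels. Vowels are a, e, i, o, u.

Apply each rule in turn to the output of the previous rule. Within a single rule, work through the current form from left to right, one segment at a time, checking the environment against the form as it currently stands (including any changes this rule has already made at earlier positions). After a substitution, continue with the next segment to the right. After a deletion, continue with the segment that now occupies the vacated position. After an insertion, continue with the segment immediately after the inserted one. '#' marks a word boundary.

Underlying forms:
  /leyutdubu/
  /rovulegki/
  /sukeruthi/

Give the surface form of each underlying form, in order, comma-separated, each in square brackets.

[leyuddub], [rovolekk], [sukeruth]

/leyutdubu/:
  1 Geminate Reduction: no change — [leyutdubu]
  2 Pre-Liquid Lowering: no change — [leyutdubu]
  3 Final Vowel Deletion: [leyutdubu] → [leyutdub]
  4 Regressive Voicing Assimilation: [leyutdub] → [leyuddub]
  5 Intervocalic Voicing: no change — [leyuddub]
/rovulegki/:
  1 Geminate Reduction: no change — [rovulegki]
  2 Pre-Liquid Lowering: [rovulegki] → [rovolegki]
  3 Final Vowel Deletion: [rovolegki] → [rovolegk]
  4 Regressive Voicing Assimilation: [rovolegk] → [rovolekk]
  5 Intervocalic Voicing: no change — [rovolekk]
/sukeruthi/:
  1 Geminate Reduction: no change — [sukeruthi]
  2 Pre-Liquid Lowering: no change — [sukeruthi]
  3 Final Vowel Deletion: [sukeruthi] → [sukeruth]
  4 Regressive Voicing Assimilation: no change — [sukeruth]
  5 Intervocalic Voicing: no change — [sukeruth]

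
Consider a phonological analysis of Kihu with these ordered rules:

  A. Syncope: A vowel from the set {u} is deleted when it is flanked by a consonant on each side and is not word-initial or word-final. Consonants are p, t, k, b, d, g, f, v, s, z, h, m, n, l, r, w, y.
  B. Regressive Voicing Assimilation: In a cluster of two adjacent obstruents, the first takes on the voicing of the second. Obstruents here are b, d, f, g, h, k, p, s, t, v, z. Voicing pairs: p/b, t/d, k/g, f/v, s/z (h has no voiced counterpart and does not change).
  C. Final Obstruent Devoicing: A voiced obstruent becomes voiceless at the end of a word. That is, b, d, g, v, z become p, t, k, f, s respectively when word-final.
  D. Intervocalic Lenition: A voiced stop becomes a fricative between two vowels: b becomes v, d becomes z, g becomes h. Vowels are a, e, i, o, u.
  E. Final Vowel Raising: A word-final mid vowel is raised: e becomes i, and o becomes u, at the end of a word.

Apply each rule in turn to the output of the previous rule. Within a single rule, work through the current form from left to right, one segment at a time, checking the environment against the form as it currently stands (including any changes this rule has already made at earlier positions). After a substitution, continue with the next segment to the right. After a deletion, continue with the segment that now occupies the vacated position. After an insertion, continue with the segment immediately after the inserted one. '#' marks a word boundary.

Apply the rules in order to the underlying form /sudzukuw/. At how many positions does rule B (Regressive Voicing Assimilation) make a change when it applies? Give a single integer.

2

A Syncope: [sudzukuw] → [sdzkw]
B Regressive Voicing Assimilation: [sdzkw] → [zdskw]
C Final Obstruent Devoicing: no change — [zdskw]
D Intervocalic Lenition: no change — [zdskw]
E Final Vowel Raising: no change — [zdskw]
Rule B changed 2 position(s).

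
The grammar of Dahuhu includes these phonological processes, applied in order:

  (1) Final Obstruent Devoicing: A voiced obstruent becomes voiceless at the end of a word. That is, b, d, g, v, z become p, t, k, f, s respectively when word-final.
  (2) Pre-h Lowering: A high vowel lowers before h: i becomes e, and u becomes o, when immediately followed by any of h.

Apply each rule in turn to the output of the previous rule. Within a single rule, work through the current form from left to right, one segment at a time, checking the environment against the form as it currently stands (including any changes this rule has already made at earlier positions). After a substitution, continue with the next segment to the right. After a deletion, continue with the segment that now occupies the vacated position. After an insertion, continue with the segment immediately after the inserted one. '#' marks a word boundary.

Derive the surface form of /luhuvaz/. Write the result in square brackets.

(1) Final Obstruent Devoicing: [luhuvaz] → [luhuvas]
(2) Pre-h Lowering: [luhuvas] → [lohuvas]

[lohuvas]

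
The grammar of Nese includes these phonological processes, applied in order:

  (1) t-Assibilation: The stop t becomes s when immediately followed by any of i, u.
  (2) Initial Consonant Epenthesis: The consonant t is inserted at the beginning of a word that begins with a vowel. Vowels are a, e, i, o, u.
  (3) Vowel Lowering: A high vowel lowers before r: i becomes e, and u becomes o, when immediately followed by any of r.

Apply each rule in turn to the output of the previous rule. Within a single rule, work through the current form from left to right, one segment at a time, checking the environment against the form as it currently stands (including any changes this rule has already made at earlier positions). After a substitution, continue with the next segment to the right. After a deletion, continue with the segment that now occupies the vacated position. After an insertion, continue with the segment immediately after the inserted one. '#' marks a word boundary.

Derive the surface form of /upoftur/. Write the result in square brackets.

[tupofsor]

(1) t-Assibilation: [upoftur] → [upofsur]
(2) Initial Consonant Epenthesis: [upofsur] → [tupofsur]
(3) Vowel Lowering: [tupofsur] → [tupofsor]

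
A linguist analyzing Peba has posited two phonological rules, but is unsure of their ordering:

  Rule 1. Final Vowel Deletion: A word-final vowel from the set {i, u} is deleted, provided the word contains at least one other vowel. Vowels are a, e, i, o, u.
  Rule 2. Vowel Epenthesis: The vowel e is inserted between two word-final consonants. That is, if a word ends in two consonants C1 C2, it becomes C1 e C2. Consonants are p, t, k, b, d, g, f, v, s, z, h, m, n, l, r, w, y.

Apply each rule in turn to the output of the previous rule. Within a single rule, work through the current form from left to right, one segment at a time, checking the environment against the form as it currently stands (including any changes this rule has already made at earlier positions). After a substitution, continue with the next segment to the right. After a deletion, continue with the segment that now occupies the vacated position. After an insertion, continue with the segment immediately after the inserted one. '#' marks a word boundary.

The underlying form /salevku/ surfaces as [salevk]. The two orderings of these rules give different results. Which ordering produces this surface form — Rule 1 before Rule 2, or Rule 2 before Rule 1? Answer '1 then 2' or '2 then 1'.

2 then 1

Order 1 then 2:
  1 Final Vowel Deletion: [salevku] → [salevk]
  2 Vowel Epenthesis: [salevk] → [salevek]
  result: [salevek]
Order 2 then 1:
  2 Vowel Epenthesis: no change — [salevku]
  1 Final Vowel Deletion: [salevku] → [salevk]
  result: [salevk]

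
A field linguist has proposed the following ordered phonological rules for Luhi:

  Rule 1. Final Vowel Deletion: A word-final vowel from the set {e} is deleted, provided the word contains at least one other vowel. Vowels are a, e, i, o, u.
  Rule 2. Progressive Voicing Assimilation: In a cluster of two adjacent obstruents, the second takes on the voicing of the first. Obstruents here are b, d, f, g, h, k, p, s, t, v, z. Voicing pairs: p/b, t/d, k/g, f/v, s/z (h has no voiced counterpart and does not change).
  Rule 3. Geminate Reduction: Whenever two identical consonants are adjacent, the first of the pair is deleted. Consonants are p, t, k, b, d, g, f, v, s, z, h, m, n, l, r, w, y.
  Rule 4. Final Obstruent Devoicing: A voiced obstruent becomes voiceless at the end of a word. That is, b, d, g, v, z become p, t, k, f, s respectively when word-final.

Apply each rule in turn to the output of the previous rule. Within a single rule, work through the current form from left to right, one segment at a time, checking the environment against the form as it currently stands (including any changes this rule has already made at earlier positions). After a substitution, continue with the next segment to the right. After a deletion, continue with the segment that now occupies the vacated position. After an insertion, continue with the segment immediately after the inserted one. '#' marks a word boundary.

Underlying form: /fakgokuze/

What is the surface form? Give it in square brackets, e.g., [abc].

Rule 1 Final Vowel Deletion: [fakgokuze] → [fakgokuz]
Rule 2 Progressive Voicing Assimilation: [fakgokuz] → [fakkokuz]
Rule 3 Geminate Reduction: [fakkokuz] → [fakokuz]
Rule 4 Final Obstruent Devoicing: [fakokuz] → [fakokus]

[fakokus]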